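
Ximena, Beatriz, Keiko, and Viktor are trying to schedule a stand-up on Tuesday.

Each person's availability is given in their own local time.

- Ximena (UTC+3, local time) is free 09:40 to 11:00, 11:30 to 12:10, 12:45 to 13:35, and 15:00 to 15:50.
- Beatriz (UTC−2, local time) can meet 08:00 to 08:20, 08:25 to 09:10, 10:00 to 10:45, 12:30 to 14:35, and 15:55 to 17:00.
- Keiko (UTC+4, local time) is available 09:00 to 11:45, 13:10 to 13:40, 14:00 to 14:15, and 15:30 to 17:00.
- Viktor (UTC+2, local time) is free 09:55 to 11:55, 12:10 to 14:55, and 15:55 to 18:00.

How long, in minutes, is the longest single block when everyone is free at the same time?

45 minutes

Ximena → UTC: 06:40–08:00, 08:30–09:10, 09:45–10:35, 12:00–12:50.
Beatriz → UTC: 10:00–10:20, 10:25–11:10, 12:00–12:45, 14:30–16:35, 17:55–19:00.
Keiko → UTC: 05:00–07:45, 09:10–09:40, 10:00–10:15, 11:30–13:00.
Viktor → UTC: 07:55–09:55, 10:10–12:55, 13:55–16:00.
Ximena ∩ Beatriz: 10:00–10:20, 10:25–10:35, 12:00–12:45.
Ximena ∩ Beatriz ∩ Keiko: 10:00–10:15, 12:00–12:45.
Ximena ∩ Beatriz ∩ Keiko ∩ Viktor: 10:10–10:15, 12:00–12:45.
Common window lengths: 5, 45 min; longest is 45.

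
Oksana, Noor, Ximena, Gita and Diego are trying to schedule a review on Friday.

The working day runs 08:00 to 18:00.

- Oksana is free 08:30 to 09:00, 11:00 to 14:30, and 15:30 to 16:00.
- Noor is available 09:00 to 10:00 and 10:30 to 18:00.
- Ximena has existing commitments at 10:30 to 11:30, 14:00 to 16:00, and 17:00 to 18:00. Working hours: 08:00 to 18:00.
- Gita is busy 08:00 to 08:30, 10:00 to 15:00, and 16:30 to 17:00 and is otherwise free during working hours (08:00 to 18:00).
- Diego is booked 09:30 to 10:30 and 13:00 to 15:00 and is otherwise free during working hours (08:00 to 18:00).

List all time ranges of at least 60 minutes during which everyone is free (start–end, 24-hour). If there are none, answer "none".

none

Ximena free within 08:00–18:00: 08:00–10:30, 11:30–14:00, 16:00–17:00.
Gita free within 08:00–18:00: 08:30–10:00, 15:00–16:30, 17:00–18:00.
Diego free within 08:00–18:00: 08:00–09:30, 10:30–13:00, 15:00–18:00.
Oksana ∩ Noor: 11:00–14:30, 15:30–16:00.
Oksana ∩ Noor ∩ Ximena: 11:30–14:00.
Oksana ∩ Noor ∩ Ximena ∩ Gita: (none).
Oksana ∩ Noor ∩ Ximena ∩ Gita ∩ Diego: (none).
Windows ≥ 60 min: (none).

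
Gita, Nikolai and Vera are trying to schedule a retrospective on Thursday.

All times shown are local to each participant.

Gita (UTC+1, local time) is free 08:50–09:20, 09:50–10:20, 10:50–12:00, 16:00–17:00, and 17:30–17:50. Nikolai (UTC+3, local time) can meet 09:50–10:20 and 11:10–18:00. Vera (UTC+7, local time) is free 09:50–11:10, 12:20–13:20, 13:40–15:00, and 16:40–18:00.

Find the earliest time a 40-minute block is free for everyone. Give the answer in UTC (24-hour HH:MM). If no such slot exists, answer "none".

Gita → UTC: 07:50–08:20, 08:50–09:20, 09:50–11:00, 15:00–16:00, 16:30–16:50.
Nikolai → UTC: 06:50–07:20, 08:10–15:00.
Vera → UTC: 02:50–04:10, 05:20–06:20, 06:40–08:00, 09:40–11:00.
Gita ∩ Nikolai: 08:10–08:20, 08:50–09:20, 09:50–11:00.
Gita ∩ Nikolai ∩ Vera: 09:50–11:00.
Windows ≥ 40 min: 09:50–11:00.
Earliest such window starts at 09:50.

09:50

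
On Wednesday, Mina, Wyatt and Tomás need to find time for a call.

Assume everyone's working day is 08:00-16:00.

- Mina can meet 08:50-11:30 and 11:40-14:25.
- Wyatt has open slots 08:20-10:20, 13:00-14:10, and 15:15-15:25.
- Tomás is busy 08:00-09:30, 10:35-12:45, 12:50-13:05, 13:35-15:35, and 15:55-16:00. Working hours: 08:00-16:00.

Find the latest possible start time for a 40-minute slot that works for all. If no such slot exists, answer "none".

09:40

Tomás free within 08:00–16:00: 09:30–10:35, 12:45–12:50, 13:05–13:35, 15:35–15:55.
Mina ∩ Wyatt: 08:50–10:20, 13:00–14:10.
Mina ∩ Wyatt ∩ Tomás: 09:30–10:20, 13:05–13:35.
Windows ≥ 40 min: 09:30–10:20.
Latest start in the last window 09:30–10:20 is 10:20 − 40 min = 09:40.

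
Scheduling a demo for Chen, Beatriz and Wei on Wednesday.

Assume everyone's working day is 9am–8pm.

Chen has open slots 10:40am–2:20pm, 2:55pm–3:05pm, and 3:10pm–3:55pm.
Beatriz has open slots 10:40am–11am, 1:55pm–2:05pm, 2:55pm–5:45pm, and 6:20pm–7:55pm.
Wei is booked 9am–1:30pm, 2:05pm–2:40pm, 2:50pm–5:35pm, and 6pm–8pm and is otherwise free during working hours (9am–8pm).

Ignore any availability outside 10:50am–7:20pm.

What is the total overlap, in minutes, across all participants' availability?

10 minutes

Wei free within 09:00–20:00: 13:30–14:05, 14:40–14:50, 17:35–18:00.
Chen ∩ Beatriz: 10:40–11:00, 13:55–14:05, 14:55–15:05, 15:10–15:55.
Chen ∩ Beatriz ∩ Wei: 13:55–14:05.
Restricted to 10:50–19:20: 13:55–14:05.
Total common minutes: 10.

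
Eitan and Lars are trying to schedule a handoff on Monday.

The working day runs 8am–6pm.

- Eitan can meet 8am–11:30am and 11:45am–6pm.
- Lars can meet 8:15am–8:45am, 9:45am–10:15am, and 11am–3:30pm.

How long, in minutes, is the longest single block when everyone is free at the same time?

225 minutes

Eitan ∩ Lars: 08:15–08:45, 09:45–10:15, 11:00–11:30, 11:45–15:30.
Common window lengths: 30, 30, 30, 225 min; longest is 225.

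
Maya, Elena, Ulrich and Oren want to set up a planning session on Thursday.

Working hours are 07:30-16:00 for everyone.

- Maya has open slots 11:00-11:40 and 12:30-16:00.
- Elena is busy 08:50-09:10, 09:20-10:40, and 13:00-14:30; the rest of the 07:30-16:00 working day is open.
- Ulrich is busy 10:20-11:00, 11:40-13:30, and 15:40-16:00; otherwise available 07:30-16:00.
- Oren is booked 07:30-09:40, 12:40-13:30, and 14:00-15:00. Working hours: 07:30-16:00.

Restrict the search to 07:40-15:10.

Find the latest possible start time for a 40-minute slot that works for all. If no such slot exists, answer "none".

Elena free within 07:30–16:00: 07:30–08:50, 09:10–09:20, 10:40–13:00, 14:30–16:00.
Ulrich free within 07:30–16:00: 07:30–10:20, 11:00–11:40, 13:30–15:40.
Oren free within 07:30–16:00: 09:40–12:40, 13:30–14:00, 15:00–16:00.
Maya ∩ Elena: 11:00–11:40, 12:30–13:00, 14:30–16:00.
Maya ∩ Elena ∩ Ulrich: 11:00–11:40, 14:30–15:40.
Maya ∩ Elena ∩ Ulrich ∩ Oren: 11:00–11:40, 15:00–15:40.
Restricted to 07:40–15:10: 11:00–11:40, 15:00–15:10.
Windows ≥ 40 min: 11:00–11:40.
Latest start in the last window 11:00–11:40 is 11:40 − 40 min = 11:00.

11:00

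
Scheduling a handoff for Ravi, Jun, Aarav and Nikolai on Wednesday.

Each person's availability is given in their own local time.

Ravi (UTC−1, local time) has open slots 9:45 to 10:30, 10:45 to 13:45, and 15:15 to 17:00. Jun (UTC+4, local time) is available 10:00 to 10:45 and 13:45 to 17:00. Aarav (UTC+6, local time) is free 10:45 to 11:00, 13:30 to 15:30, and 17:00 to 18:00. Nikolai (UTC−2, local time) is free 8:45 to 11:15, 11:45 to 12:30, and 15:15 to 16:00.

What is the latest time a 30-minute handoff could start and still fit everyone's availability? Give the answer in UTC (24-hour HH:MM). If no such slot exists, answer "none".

Ravi → UTC: 10:45–11:30, 11:45–14:45, 16:15–18:00.
Jun → UTC: 06:00–06:45, 09:45–13:00.
Aarav → UTC: 04:45–05:00, 07:30–09:30, 11:00–12:00.
Nikolai → UTC: 10:45–13:15, 13:45–14:30, 17:15–18:00.
Ravi ∩ Jun: 10:45–11:30, 11:45–13:00.
Ravi ∩ Jun ∩ Aarav: 11:00–11:30, 11:45–12:00.
Ravi ∩ Jun ∩ Aarav ∩ Nikolai: 11:00–11:30, 11:45–12:00.
Windows ≥ 30 min: 11:00–11:30.
Latest start in the last window 11:00–11:30 is 11:30 − 30 min = 11:00.

11:00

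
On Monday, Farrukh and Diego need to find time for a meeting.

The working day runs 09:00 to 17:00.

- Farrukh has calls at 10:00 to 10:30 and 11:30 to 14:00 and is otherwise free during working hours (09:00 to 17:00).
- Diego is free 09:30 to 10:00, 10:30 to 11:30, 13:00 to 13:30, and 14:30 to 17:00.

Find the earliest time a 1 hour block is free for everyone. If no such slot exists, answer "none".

10:30

Farrukh free within 09:00–17:00: 09:00–10:00, 10:30–11:30, 14:00–17:00.
Farrukh ∩ Diego: 09:30–10:00, 10:30–11:30, 14:30–17:00.
Windows ≥ 60 min: 10:30–11:30, 14:30–17:00.
Earliest such window starts at 10:30.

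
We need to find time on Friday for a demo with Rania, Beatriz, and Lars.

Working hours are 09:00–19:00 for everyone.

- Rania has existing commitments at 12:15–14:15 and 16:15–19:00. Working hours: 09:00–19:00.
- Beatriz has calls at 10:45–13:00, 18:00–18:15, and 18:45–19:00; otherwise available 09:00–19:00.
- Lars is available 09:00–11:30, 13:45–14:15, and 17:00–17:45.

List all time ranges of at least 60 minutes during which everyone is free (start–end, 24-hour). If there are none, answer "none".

Rania free within 09:00–19:00: 09:00–12:15, 14:15–16:15.
Beatriz free within 09:00–19:00: 09:00–10:45, 13:00–18:00, 18:15–18:45.
Rania ∩ Beatriz: 09:00–10:45, 14:15–16:15.
Rania ∩ Beatriz ∩ Lars: 09:00–10:45.
Windows ≥ 60 min: 09:00–10:45.

09:00–10:45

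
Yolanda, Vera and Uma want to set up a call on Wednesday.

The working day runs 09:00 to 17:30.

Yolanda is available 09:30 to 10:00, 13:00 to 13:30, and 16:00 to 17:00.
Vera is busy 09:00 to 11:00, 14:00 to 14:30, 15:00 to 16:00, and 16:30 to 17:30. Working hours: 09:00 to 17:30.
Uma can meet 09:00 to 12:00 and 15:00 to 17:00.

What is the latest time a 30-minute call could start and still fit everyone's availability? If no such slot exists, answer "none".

Vera free within 09:00–17:30: 11:00–14:00, 14:30–15:00, 16:00–16:30.
Yolanda ∩ Vera: 13:00–13:30, 16:00–16:30.
Yolanda ∩ Vera ∩ Uma: 16:00–16:30.
Windows ≥ 30 min: 16:00–16:30.
Latest start in the last window 16:00–16:30 is 16:30 − 30 min = 16:00.

16:00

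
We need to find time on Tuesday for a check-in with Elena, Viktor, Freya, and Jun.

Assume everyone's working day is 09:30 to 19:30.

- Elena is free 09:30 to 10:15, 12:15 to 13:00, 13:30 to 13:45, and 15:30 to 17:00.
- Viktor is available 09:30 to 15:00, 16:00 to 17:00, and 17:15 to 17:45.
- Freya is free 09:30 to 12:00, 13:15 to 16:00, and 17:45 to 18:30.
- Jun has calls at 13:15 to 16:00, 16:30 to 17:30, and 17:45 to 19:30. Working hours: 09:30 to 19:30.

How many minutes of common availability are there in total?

Jun free within 09:30–19:30: 09:30–13:15, 16:00–16:30, 17:30–17:45.
Elena ∩ Viktor: 09:30–10:15, 12:15–13:00, 13:30–13:45, 16:00–17:00.
Elena ∩ Viktor ∩ Freya: 09:30–10:15, 13:30–13:45.
Elena ∩ Viktor ∩ Freya ∩ Jun: 09:30–10:15.
Total common minutes: 45.

45 minutes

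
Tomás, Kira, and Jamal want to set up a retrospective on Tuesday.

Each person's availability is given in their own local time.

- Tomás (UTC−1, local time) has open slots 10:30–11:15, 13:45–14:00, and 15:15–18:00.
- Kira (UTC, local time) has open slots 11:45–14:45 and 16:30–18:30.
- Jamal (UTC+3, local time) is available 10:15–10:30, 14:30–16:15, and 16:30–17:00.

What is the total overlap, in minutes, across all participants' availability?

Tomás → UTC: 11:30–12:15, 14:45–15:00, 16:15–19:00.
Kira → UTC: 11:45–14:45, 16:30–18:30.
Jamal → UTC: 07:15–07:30, 11:30–13:15, 13:30–14:00.
Tomás ∩ Kira: 11:45–12:15, 16:30–18:30.
Tomás ∩ Kira ∩ Jamal: 11:45–12:15.
Total common minutes: 30.

30 minutes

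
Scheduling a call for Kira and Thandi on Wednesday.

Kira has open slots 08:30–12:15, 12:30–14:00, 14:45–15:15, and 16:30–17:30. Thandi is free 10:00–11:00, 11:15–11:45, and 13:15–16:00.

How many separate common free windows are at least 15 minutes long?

Kira ∩ Thandi: 10:00–11:00, 11:15–11:45, 13:15–14:00, 14:45–15:15.
Windows ≥ 15 min: 10:00–11:00, 11:15–11:45, 13:15–14:00, 14:45–15:15.
That's 4 windows.

4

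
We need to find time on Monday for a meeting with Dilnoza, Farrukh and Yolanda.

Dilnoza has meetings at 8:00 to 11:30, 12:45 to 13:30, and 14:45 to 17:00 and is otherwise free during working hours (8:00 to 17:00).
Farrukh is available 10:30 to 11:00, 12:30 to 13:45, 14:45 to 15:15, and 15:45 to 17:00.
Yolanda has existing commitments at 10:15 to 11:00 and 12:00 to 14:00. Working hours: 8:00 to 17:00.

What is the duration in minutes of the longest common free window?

0 minutes

Dilnoza free within 08:00–17:00: 11:30–12:45, 13:30–14:45.
Yolanda free within 08:00–17:00: 08:00–10:15, 11:00–12:00, 14:00–17:00.
Dilnoza ∩ Farrukh: 12:30–12:45, 13:30–13:45.
Dilnoza ∩ Farrukh ∩ Yolanda: (none).
No common window.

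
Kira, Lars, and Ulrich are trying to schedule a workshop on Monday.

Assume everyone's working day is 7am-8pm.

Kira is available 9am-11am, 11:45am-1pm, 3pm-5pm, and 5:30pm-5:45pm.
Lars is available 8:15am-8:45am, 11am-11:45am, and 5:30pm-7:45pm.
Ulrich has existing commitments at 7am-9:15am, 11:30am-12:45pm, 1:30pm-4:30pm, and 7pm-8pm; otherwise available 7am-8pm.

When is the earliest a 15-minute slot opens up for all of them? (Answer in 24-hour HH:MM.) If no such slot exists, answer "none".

Ulrich free within 07:00–20:00: 09:15–11:30, 12:45–13:30, 16:30–19:00.
Kira ∩ Lars: 17:30–17:45.
Kira ∩ Lars ∩ Ulrich: 17:30–17:45.
Windows ≥ 15 min: 17:30–17:45.
Earliest such window starts at 17:30.

17:30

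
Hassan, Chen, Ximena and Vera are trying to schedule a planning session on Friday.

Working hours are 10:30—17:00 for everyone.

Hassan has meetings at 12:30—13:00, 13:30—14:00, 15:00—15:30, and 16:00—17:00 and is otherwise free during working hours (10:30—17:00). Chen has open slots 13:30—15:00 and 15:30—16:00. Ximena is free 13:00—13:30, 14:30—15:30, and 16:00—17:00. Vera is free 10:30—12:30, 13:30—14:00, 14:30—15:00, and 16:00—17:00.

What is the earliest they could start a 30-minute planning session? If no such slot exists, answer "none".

Hassan free within 10:30–17:00: 10:30–12:30, 13:00–13:30, 14:00–15:00, 15:30–16:00.
Hassan ∩ Chen: 14:00–15:00, 15:30–16:00.
Hassan ∩ Chen ∩ Ximena: 14:30–15:00.
Hassan ∩ Chen ∩ Ximena ∩ Vera: 14:30–15:00.
Windows ≥ 30 min: 14:30–15:00.
Earliest such window starts at 14:30.

14:30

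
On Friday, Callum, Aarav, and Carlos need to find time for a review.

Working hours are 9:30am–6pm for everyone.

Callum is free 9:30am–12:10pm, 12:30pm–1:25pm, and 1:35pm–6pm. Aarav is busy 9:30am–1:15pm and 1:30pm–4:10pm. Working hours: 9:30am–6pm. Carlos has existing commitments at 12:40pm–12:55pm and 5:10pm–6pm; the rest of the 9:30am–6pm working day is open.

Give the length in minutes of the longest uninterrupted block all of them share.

Aarav free within 09:30–18:00: 13:15–13:30, 16:10–18:00.
Carlos free within 09:30–18:00: 09:30–12:40, 12:55–17:10.
Callum ∩ Aarav: 13:15–13:25, 16:10–18:00.
Callum ∩ Aarav ∩ Carlos: 13:15–13:25, 16:10–17:10.
Common window lengths: 10, 60 min; longest is 60.

60 minutes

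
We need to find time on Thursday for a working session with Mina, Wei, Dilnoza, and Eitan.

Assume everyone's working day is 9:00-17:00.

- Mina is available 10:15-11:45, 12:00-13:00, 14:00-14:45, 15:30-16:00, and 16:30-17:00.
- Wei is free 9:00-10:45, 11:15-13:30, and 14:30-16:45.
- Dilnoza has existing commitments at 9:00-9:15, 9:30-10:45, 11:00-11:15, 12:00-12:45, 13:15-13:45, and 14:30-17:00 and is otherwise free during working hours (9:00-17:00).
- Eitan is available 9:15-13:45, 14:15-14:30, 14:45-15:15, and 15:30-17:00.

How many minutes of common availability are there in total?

45 minutes

Dilnoza free within 09:00–17:00: 09:15–09:30, 10:45–11:00, 11:15–12:00, 12:45–13:15, 13:45–14:30.
Mina ∩ Wei: 10:15–10:45, 11:15–11:45, 12:00–13:00, 14:30–14:45, 15:30–16:00, 16:30–16:45.
Mina ∩ Wei ∩ Dilnoza: 11:15–11:45, 12:45–13:00.
Mina ∩ Wei ∩ Dilnoza ∩ Eitan: 11:15–11:45, 12:45–13:00.
Total common minutes: 30 + 15 = 45.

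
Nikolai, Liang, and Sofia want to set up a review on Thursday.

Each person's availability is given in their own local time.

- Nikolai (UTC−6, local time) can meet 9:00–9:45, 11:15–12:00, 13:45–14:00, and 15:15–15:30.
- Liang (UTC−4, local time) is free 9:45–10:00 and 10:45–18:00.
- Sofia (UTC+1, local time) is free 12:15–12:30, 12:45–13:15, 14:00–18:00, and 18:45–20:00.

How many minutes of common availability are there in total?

Nikolai → UTC: 15:00–15:45, 17:15–18:00, 19:45–20:00, 21:15–21:30.
Liang → UTC: 13:45–14:00, 14:45–22:00.
Sofia → UTC: 11:15–11:30, 11:45–12:15, 13:00–17:00, 17:45–19:00.
Nikolai ∩ Liang: 15:00–15:45, 17:15–18:00, 19:45–20:00, 21:15–21:30.
Nikolai ∩ Liang ∩ Sofia: 15:00–15:45, 17:45–18:00.
Total common minutes: 45 + 15 = 60.

60 minutes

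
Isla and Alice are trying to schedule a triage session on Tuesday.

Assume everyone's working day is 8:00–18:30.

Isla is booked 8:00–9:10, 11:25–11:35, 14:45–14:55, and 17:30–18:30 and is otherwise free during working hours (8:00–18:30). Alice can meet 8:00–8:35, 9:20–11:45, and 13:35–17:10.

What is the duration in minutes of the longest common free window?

135 minutes

Isla free within 08:00–18:30: 09:10–11:25, 11:35–14:45, 14:55–17:30.
Isla ∩ Alice: 09:20–11:25, 11:35–11:45, 13:35–14:45, 14:55–17:10.
Common window lengths: 125, 10, 70, 135 min; longest is 135.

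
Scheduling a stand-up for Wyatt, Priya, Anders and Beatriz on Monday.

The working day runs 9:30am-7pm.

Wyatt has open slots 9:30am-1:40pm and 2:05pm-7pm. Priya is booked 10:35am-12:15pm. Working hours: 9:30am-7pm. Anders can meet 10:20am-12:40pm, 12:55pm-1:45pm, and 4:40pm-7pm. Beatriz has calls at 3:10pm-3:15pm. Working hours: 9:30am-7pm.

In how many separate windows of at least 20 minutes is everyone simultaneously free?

3

Priya free within 09:30–19:00: 09:30–10:35, 12:15–19:00.
Beatriz free within 09:30–19:00: 09:30–15:10, 15:15–19:00.
Wyatt ∩ Priya: 09:30–10:35, 12:15–13:40, 14:05–19:00.
Wyatt ∩ Priya ∩ Anders: 10:20–10:35, 12:15–12:40, 12:55–13:40, 16:40–19:00.
Wyatt ∩ Priya ∩ Anders ∩ Beatriz: 10:20–10:35, 12:15–12:40, 12:55–13:40, 16:40–19:00.
Windows ≥ 20 min: 12:15–12:40, 12:55–13:40, 16:40–19:00.
That's 3 windows.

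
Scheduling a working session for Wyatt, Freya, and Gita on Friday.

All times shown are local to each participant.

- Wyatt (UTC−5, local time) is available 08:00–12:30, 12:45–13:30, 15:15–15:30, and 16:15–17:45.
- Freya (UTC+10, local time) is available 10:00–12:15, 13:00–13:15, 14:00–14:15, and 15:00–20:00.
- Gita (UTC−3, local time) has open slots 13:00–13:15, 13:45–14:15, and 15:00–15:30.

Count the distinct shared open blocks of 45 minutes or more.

Wyatt → UTC: 13:00–17:30, 17:45–18:30, 20:15–20:30, 21:15–22:45.
Freya → UTC: 00:00–02:15, 03:00–03:15, 04:00–04:15, 05:00–10:00.
Gita → UTC: 16:00–16:15, 16:45–17:15, 18:00–18:30.
Wyatt ∩ Freya: (none).
Wyatt ∩ Freya ∩ Gita: (none).
Windows ≥ 45 min: (none).
That's 0 windows.

0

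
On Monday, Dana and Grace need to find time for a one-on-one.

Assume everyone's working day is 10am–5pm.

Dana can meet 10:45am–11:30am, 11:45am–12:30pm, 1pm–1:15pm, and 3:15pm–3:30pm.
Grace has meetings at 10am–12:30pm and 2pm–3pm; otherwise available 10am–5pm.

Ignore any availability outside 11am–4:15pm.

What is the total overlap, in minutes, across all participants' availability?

30 minutes

Grace free within 10:00–17:00: 12:30–14:00, 15:00–17:00.
Dana ∩ Grace: 13:00–13:15, 15:15–15:30.
Restricted to 11:00–16:15: 13:00–13:15, 15:15–15:30.
Total common minutes: 15 + 15 = 30.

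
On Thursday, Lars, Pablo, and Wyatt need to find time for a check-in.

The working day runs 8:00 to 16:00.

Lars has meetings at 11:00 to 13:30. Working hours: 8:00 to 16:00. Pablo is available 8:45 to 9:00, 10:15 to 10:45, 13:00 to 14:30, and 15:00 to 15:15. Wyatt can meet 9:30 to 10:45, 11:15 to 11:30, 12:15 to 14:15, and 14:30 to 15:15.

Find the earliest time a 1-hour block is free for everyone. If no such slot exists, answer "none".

none

Lars free within 08:00–16:00: 08:00–11:00, 13:30–16:00.
Lars ∩ Pablo: 08:45–09:00, 10:15–10:45, 13:30–14:30, 15:00–15:15.
Lars ∩ Pablo ∩ Wyatt: 10:15–10:45, 13:30–14:15, 15:00–15:15.
Windows ≥ 60 min: (none).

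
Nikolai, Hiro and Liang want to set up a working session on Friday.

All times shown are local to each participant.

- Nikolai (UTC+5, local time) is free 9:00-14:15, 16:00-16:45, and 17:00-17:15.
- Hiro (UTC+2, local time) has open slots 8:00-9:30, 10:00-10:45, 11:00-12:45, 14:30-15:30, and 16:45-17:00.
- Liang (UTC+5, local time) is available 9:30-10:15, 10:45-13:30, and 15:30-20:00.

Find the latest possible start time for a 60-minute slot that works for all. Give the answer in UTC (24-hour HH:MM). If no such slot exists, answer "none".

06:30

Nikolai → UTC: 04:00–09:15, 11:00–11:45, 12:00–12:15.
Hiro → UTC: 06:00–07:30, 08:00–08:45, 09:00–10:45, 12:30–13:30, 14:45–15:00.
Liang → UTC: 04:30–05:15, 05:45–08:30, 10:30–15:00.
Nikolai ∩ Hiro: 06:00–07:30, 08:00–08:45, 09:00–09:15.
Nikolai ∩ Hiro ∩ Liang: 06:00–07:30, 08:00–08:30.
Windows ≥ 60 min: 06:00–07:30.
Latest start in the last window 06:00–07:30 is 07:30 − 60 min = 06:30.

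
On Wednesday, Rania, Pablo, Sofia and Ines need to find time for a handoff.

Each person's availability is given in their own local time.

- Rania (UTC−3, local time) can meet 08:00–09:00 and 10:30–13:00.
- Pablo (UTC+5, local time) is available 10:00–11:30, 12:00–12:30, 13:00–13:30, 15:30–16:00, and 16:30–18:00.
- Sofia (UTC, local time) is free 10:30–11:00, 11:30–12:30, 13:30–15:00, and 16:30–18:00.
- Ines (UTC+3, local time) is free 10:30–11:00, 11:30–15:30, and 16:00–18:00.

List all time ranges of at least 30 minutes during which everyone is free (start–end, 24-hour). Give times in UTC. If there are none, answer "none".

Rania → UTC: 11:00–12:00, 13:30–16:00.
Pablo → UTC: 05:00–06:30, 07:00–07:30, 08:00–08:30, 10:30–11:00, 11:30–13:00.
Sofia → UTC: 10:30–11:00, 11:30–12:30, 13:30–15:00, 16:30–18:00.
Ines → UTC: 07:30–08:00, 08:30–12:30, 13:00–15:00.
Rania ∩ Pablo: 11:30–12:00.
Rania ∩ Pablo ∩ Sofia: 11:30–12:00.
Rania ∩ Pablo ∩ Sofia ∩ Ines: 11:30–12:00.
Windows ≥ 30 min: 11:30–12:00.

11:30–12:00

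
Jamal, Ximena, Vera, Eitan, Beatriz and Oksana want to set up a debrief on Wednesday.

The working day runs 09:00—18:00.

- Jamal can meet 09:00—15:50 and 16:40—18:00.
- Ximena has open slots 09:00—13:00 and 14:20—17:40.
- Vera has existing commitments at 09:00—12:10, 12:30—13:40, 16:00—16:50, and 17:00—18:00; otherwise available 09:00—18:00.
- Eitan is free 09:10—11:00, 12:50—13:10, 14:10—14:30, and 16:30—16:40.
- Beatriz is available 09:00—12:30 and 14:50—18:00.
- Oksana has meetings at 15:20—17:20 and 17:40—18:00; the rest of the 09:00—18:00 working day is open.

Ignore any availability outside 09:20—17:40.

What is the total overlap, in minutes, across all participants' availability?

0 minutes

Vera free within 09:00–18:00: 12:10–12:30, 13:40–16:00, 16:50–17:00.
Oksana free within 09:00–18:00: 09:00–15:20, 17:20–17:40.
Jamal ∩ Ximena: 09:00–13:00, 14:20–15:50, 16:40–17:40.
Jamal ∩ Ximena ∩ Vera: 12:10–12:30, 14:20–15:50, 16:50–17:00.
Jamal ∩ Ximena ∩ Vera ∩ Eitan: 14:20–14:30.
Jamal ∩ Ximena ∩ Vera ∩ Eitan ∩ Beatriz: (none).
Jamal ∩ Ximena ∩ Vera ∩ Eitan ∩ Beatriz ∩ Oksana: (none).
Restricted to 09:20–17:40: (none).
Total common minutes: 0.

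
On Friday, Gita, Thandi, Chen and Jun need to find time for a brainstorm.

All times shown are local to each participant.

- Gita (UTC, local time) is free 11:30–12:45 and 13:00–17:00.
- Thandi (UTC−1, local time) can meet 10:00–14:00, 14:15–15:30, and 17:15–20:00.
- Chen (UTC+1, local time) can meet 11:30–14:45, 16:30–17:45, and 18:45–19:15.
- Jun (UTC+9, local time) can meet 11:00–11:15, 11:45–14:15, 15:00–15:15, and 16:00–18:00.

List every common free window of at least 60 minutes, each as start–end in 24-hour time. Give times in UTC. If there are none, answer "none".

Gita → UTC: 11:30–12:45, 13:00–17:00.
Thandi → UTC: 11:00–15:00, 15:15–16:30, 18:15–21:00.
Chen → UTC: 10:30–13:45, 15:30–16:45, 17:45–18:15.
Jun → UTC: 02:00–02:15, 02:45–05:15, 06:00–06:15, 07:00–09:00.
Gita ∩ Thandi: 11:30–12:45, 13:00–15:00, 15:15–16:30.
Gita ∩ Thandi ∩ Chen: 11:30–12:45, 13:00–13:45, 15:30–16:30.
Gita ∩ Thandi ∩ Chen ∩ Jun: (none).
Windows ≥ 60 min: (none).

none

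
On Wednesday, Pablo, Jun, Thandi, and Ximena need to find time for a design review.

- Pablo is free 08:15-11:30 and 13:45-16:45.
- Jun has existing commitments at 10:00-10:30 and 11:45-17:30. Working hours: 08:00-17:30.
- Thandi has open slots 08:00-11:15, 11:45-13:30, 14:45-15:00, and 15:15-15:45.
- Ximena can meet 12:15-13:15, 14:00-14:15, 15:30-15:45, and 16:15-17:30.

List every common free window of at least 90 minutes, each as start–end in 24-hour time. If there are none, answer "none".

Jun free within 08:00–17:30: 08:00–10:00, 10:30–11:45.
Pablo ∩ Jun: 08:15–10:00, 10:30–11:30.
Pablo ∩ Jun ∩ Thandi: 08:15–10:00, 10:30–11:15.
Pablo ∩ Jun ∩ Thandi ∩ Ximena: (none).
Windows ≥ 90 min: (none).

none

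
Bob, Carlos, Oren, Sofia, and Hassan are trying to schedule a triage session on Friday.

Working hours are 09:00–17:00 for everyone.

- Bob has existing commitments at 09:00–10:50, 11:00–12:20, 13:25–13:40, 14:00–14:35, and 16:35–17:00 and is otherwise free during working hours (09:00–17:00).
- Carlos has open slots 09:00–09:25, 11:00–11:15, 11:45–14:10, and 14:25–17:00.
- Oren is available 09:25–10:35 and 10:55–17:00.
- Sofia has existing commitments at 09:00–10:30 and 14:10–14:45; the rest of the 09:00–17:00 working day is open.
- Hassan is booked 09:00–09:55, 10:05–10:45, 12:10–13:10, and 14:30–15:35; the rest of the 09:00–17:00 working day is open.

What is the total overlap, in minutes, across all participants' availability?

Bob free within 09:00–17:00: 10:50–11:00, 12:20–13:25, 13:40–14:00, 14:35–16:35.
Sofia free within 09:00–17:00: 10:30–14:10, 14:45–17:00.
Hassan free within 09:00–17:00: 09:55–10:05, 10:45–12:10, 13:10–14:30, 15:35–17:00.
Bob ∩ Carlos: 12:20–13:25, 13:40–14:00, 14:35–16:35.
Bob ∩ Carlos ∩ Oren: 12:20–13:25, 13:40–14:00, 14:35–16:35.
Bob ∩ Carlos ∩ Oren ∩ Sofia: 12:20–13:25, 13:40–14:00, 14:45–16:35.
Bob ∩ Carlos ∩ Oren ∩ Sofia ∩ Hassan: 13:10–13:25, 13:40–14:00, 15:35–16:35.
Total common minutes: 15 + 20 + 60 = 95.

95 minutes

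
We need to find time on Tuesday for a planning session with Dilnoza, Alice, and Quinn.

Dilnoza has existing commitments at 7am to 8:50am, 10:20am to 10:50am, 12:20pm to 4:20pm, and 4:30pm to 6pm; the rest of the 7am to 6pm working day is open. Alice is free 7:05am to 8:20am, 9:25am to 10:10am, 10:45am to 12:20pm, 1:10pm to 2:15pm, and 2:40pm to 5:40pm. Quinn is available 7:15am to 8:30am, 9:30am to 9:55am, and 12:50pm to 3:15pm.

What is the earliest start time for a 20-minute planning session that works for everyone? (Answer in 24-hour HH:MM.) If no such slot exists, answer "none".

Dilnoza free within 07:00–18:00: 08:50–10:20, 10:50–12:20, 16:20–16:30.
Dilnoza ∩ Alice: 09:25–10:10, 10:50–12:20, 16:20–16:30.
Dilnoza ∩ Alice ∩ Quinn: 09:30–09:55.
Windows ≥ 20 min: 09:30–09:55.
Earliest such window starts at 09:30.

09:30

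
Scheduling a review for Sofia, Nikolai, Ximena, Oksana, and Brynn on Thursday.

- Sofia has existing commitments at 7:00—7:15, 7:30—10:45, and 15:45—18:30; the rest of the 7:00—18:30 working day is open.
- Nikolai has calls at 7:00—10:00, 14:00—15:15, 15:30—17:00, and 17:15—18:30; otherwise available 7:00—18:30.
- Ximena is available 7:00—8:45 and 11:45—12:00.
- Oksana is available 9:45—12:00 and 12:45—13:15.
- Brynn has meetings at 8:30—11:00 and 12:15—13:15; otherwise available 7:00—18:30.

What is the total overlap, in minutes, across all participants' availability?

15 minutes

Sofia free within 07:00–18:30: 07:15–07:30, 10:45–15:45.
Nikolai free within 07:00–18:30: 10:00–14:00, 15:15–15:30, 17:00–17:15.
Brynn free within 07:00–18:30: 07:00–08:30, 11:00–12:15, 13:15–18:30.
Sofia ∩ Nikolai: 10:45–14:00, 15:15–15:30.
Sofia ∩ Nikolai ∩ Ximena: 11:45–12:00.
Sofia ∩ Nikolai ∩ Ximena ∩ Oksana: 11:45–12:00.
Sofia ∩ Nikolai ∩ Ximena ∩ Oksana ∩ Brynn: 11:45–12:00.
Total common minutes: 15.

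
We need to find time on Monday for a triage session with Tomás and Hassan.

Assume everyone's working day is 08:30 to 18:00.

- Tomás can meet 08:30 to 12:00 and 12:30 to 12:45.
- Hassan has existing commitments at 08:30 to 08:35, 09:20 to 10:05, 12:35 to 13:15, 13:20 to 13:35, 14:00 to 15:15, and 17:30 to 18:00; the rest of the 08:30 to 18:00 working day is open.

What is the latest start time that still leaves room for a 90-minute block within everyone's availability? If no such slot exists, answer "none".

Hassan free within 08:30–18:00: 08:35–09:20, 10:05–12:35, 13:15–13:20, 13:35–14:00, 15:15–17:30.
Tomás ∩ Hassan: 08:35–09:20, 10:05–12:00, 12:30–12:35.
Windows ≥ 90 min: 10:05–12:00.
Latest start in the last window 10:05–12:00 is 12:00 − 90 min = 10:30.

10:30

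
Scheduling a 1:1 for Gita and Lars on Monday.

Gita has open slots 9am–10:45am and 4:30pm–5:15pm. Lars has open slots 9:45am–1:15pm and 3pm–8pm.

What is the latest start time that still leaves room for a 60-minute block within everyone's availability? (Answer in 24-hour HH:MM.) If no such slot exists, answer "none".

09:45

Gita ∩ Lars: 09:45–10:45, 16:30–17:15.
Windows ≥ 60 min: 09:45–10:45.
Latest start in the last window 09:45–10:45 is 10:45 − 60 min = 09:45.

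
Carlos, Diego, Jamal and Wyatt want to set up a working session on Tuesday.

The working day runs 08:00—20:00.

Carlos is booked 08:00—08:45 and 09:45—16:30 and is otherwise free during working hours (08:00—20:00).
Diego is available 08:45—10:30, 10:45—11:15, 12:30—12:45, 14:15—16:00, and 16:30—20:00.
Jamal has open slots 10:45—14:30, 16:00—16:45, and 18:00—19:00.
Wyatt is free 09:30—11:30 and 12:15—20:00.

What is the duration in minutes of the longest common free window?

60 minutes

Carlos free within 08:00–20:00: 08:45–09:45, 16:30–20:00.
Carlos ∩ Diego: 08:45–09:45, 16:30–20:00.
Carlos ∩ Diego ∩ Jamal: 16:30–16:45, 18:00–19:00.
Carlos ∩ Diego ∩ Jamal ∩ Wyatt: 16:30–16:45, 18:00–19:00.
Common window lengths: 15, 60 min; longest is 60.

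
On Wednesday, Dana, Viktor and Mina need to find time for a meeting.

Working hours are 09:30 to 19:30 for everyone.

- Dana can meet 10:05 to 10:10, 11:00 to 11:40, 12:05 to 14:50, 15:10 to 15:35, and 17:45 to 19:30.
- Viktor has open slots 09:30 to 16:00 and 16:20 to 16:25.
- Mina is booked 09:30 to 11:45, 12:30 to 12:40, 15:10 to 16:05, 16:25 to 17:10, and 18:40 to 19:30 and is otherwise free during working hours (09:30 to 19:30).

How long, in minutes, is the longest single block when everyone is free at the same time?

130 minutes

Mina free within 09:30–19:30: 11:45–12:30, 12:40–15:10, 16:05–16:25, 17:10–18:40.
Dana ∩ Viktor: 10:05–10:10, 11:00–11:40, 12:05–14:50, 15:10–15:35.
Dana ∩ Viktor ∩ Mina: 12:05–12:30, 12:40–14:50.
Common window lengths: 25, 130 min; longest is 130.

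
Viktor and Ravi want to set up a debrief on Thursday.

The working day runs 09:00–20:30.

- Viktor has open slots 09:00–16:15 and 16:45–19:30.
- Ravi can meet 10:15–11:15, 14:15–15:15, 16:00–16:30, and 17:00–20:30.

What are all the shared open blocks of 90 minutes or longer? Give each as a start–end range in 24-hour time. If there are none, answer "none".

17:00–19:30

Viktor ∩ Ravi: 10:15–11:15, 14:15–15:15, 16:00–16:15, 17:00–19:30.
Windows ≥ 90 min: 17:00–19:30.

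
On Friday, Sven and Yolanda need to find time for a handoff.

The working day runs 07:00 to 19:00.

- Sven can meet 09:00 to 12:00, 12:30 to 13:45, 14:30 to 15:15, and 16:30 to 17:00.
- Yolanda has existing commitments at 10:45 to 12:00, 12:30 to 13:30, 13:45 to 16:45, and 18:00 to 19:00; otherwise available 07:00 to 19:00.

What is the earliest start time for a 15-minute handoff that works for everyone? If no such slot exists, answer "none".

Yolanda free within 07:00–19:00: 07:00–10:45, 12:00–12:30, 13:30–13:45, 16:45–18:00.
Sven ∩ Yolanda: 09:00–10:45, 13:30–13:45, 16:45–17:00.
Windows ≥ 15 min: 09:00–10:45, 13:30–13:45, 16:45–17:00.
Earliest such window starts at 09:00.

09:00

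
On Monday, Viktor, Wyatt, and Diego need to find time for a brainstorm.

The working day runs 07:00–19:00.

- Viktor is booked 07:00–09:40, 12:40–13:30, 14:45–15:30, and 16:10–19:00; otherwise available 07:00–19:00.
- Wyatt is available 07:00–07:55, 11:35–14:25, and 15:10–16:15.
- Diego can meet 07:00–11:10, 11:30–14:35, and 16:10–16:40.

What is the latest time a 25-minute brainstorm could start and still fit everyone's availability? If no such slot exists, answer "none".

14:00

Viktor free within 07:00–19:00: 09:40–12:40, 13:30–14:45, 15:30–16:10.
Viktor ∩ Wyatt: 11:35–12:40, 13:30–14:25, 15:30–16:10.
Viktor ∩ Wyatt ∩ Diego: 11:35–12:40, 13:30–14:25.
Windows ≥ 25 min: 11:35–12:40, 13:30–14:25.
Latest start in the last window 13:30–14:25 is 14:25 − 25 min = 14:00.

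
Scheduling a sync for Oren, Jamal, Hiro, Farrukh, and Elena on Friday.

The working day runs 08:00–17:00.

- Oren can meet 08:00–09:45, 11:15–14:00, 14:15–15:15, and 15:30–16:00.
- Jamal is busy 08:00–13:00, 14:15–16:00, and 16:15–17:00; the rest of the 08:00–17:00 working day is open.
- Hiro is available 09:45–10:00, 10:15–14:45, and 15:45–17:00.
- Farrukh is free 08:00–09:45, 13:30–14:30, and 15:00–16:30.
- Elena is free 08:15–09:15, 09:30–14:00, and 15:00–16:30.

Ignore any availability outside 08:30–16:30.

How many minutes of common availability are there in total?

Jamal free within 08:00–17:00: 13:00–14:15, 16:00–16:15.
Oren ∩ Jamal: 13:00–14:00.
Oren ∩ Jamal ∩ Hiro: 13:00–14:00.
Oren ∩ Jamal ∩ Hiro ∩ Farrukh: 13:30–14:00.
Oren ∩ Jamal ∩ Hiro ∩ Farrukh ∩ Elena: 13:30–14:00.
Restricted to 08:30–16:30: 13:30–14:00.
Total common minutes: 30.

30 minutes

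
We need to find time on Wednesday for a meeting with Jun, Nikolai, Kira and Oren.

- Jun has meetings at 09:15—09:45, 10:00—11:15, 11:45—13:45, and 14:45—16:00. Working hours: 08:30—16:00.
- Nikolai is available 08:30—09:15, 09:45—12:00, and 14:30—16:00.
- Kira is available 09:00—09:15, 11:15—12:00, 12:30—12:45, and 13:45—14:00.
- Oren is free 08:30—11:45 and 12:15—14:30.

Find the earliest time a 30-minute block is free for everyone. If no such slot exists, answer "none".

Jun free within 08:30–16:00: 08:30–09:15, 09:45–10:00, 11:15–11:45, 13:45–14:45.
Jun ∩ Nikolai: 08:30–09:15, 09:45–10:00, 11:15–11:45, 14:30–14:45.
Jun ∩ Nikolai ∩ Kira: 09:00–09:15, 11:15–11:45.
Jun ∩ Nikolai ∩ Kira ∩ Oren: 09:00–09:15, 11:15–11:45.
Windows ≥ 30 min: 11:15–11:45.
Earliest such window starts at 11:15.

11:15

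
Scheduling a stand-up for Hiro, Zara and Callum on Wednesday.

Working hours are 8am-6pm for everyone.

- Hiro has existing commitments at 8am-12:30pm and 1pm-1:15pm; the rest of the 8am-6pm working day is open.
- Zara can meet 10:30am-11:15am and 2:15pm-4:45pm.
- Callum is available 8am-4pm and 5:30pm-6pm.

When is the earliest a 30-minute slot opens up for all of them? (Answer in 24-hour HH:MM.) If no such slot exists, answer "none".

Hiro free within 08:00–18:00: 12:30–13:00, 13:15–18:00.
Hiro ∩ Zara: 14:15–16:45.
Hiro ∩ Zara ∩ Callum: 14:15–16:00.
Windows ≥ 30 min: 14:15–16:00.
Earliest such window starts at 14:15.

14:15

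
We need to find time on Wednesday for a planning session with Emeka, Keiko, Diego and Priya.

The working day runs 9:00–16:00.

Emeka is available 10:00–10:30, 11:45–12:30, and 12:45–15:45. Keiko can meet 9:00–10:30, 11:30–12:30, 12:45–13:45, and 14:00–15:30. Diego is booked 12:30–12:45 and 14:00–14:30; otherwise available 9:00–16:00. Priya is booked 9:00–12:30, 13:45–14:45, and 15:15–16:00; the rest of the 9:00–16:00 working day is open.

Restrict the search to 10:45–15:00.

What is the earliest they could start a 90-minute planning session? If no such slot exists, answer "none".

none

Diego free within 09:00–16:00: 09:00–12:30, 12:45–14:00, 14:30–16:00.
Priya free within 09:00–16:00: 12:30–13:45, 14:45–15:15.
Emeka ∩ Keiko: 10:00–10:30, 11:45–12:30, 12:45–13:45, 14:00–15:30.
Emeka ∩ Keiko ∩ Diego: 10:00–10:30, 11:45–12:30, 12:45–13:45, 14:30–15:30.
Emeka ∩ Keiko ∩ Diego ∩ Priya: 12:45–13:45, 14:45–15:15.
Restricted to 10:45–15:00: 12:45–13:45, 14:45–15:00.
Windows ≥ 90 min: (none).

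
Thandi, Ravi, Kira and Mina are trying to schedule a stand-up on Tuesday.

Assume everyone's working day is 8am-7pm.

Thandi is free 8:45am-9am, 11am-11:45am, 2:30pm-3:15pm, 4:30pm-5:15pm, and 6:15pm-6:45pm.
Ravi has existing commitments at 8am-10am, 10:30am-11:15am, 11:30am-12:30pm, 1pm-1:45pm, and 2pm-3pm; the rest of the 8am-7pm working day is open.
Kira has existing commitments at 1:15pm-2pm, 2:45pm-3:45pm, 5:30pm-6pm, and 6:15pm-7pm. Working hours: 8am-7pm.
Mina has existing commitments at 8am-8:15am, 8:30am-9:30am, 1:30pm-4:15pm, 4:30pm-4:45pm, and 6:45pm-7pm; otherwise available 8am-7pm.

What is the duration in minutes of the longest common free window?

Ravi free within 08:00–19:00: 10:00–10:30, 11:15–11:30, 12:30–13:00, 13:45–14:00, 15:00–19:00.
Kira free within 08:00–19:00: 08:00–13:15, 14:00–14:45, 15:45–17:30, 18:00–18:15.
Mina free within 08:00–19:00: 08:15–08:30, 09:30–13:30, 16:15–16:30, 16:45–18:45.
Thandi ∩ Ravi: 11:15–11:30, 15:00–15:15, 16:30–17:15, 18:15–18:45.
Thandi ∩ Ravi ∩ Kira: 11:15–11:30, 16:30–17:15.
Thandi ∩ Ravi ∩ Kira ∩ Mina: 11:15–11:30, 16:45–17:15.
Common window lengths: 15, 30 min; longest is 30.

30 minutes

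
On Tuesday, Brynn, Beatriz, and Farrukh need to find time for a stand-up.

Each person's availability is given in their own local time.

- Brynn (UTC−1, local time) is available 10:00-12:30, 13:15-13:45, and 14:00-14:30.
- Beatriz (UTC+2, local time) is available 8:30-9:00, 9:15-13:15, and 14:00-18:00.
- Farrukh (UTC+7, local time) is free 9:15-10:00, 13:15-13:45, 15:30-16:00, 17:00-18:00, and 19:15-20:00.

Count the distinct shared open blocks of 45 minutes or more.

1

Brynn → UTC: 11:00–13:30, 14:15–14:45, 15:00–15:30.
Beatriz → UTC: 06:30–07:00, 07:15–11:15, 12:00–16:00.
Farrukh → UTC: 02:15–03:00, 06:15–06:45, 08:30–09:00, 10:00–11:00, 12:15–13:00.
Brynn ∩ Beatriz: 11:00–11:15, 12:00–13:30, 14:15–14:45, 15:00–15:30.
Brynn ∩ Beatriz ∩ Farrukh: 12:15–13:00.
Windows ≥ 45 min: 12:15–13:00.
That's 1 window.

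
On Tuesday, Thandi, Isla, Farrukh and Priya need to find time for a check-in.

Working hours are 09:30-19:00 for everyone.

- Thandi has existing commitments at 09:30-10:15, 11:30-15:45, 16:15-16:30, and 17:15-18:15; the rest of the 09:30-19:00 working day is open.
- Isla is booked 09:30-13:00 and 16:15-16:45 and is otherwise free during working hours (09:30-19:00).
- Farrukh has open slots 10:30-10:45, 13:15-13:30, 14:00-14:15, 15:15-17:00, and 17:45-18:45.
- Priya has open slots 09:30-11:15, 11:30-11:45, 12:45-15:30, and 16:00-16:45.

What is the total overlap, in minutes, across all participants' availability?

Thandi free within 09:30–19:00: 10:15–11:30, 15:45–16:15, 16:30–17:15, 18:15–19:00.
Isla free within 09:30–19:00: 13:00–16:15, 16:45–19:00.
Thandi ∩ Isla: 15:45–16:15, 16:45–17:15, 18:15–19:00.
Thandi ∩ Isla ∩ Farrukh: 15:45–16:15, 16:45–17:00, 18:15–18:45.
Thandi ∩ Isla ∩ Farrukh ∩ Priya: 16:00–16:15.
Total common minutes: 15.

15 minutes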